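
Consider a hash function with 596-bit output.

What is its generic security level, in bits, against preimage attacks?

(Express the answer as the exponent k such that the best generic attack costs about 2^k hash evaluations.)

Step 1: The hash has a 596-bit output.
Step 2: Preimage resistance means: given a digest h(x), it should be infeasible to find any input that hashes to it.
With a 596-bit output there are 2^596 possible digests, so a generic brute-force preimage search costs about 2^596 evaluations.
Step 3: Security level = 596 bits.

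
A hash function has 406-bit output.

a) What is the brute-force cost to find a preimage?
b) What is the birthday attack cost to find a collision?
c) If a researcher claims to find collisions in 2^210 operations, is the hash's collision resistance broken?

Step 1: Preimage resistance requires brute-force of 2^406 operations.
Step 2: Collision resistance (birthday bound) = 2^(406/2) = 2^203.
Step 3: The claimed attack costs 2^210 operations.
Step 4: Since 2^210 >= 2^203, the claimed attack is no faster than the generic birthday attack, so this does not break collision resistance.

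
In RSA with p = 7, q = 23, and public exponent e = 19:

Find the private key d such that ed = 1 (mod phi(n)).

Step 1: n = 7 * 23 = 161.
Step 2: phi(n) = 6 * 22 = 132.
Step 3: Find d such that 19 * d = 1 (mod 132).
Step 4: d = 19^(-1) mod 132 = 7.
Verification: 19 * 7 = 133 = 1 * 132 + 1.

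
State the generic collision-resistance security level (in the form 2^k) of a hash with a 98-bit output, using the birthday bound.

Step 1: The birthday paradox gives collision probability ~50% after sqrt(2^n) = 2^(n/2) hashes.
Step 2: For 98-bit output: 2^(98/2) = 2^49.
Step 3: Approximately 2^49 hash computations needed.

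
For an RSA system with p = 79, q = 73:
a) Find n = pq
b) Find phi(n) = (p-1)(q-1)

Step 1: n = p * q = 79 * 73 = 5767.
Step 2: phi(n) = (p-1)(q-1) = 78 * 72 = 5616.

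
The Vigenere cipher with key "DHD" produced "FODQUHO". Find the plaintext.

Step 1: Extend key: DHDDHDD
Step 2: Decrypt each letter (c - k) mod 26:
  F(5) - D(3) = (5-3) mod 26 = 2 = C
  O(14) - H(7) = (14-7) mod 26 = 7 = H
  D(3) - D(3) = (3-3) mod 26 = 0 = A
  Q(16) - D(3) = (16-3) mod 26 = 13 = N
  U(20) - H(7) = (20-7) mod 26 = 13 = N
  H(7) - D(3) = (7-3) mod 26 = 4 = E
  O(14) - D(3) = (14-3) mod 26 = 11 = L
Plaintext: CHANNEL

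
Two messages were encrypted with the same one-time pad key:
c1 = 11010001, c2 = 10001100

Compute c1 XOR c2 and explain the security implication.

Step 1: c1 XOR c2 = (m1 XOR k) XOR (m2 XOR k).
Step 2: By XOR associativity/commutativity: = m1 XOR m2 XOR k XOR k = m1 XOR m2.
Step 3: 11010001 XOR 10001100 = 01011101 = 93.
Step 4: The key cancels out! An attacker learns m1 XOR m2 = 93, revealing the relationship between plaintexts.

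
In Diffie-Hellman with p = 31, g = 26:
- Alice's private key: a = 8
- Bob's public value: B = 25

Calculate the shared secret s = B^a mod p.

Step 1: s = B^a mod p = 25^8 mod 31.
  25^1 mod 31 = 25
  25^2 mod 31 = (25 * 25) mod 31 = 5
  25^3 mod 31 = (5 * 25) mod 31 = 1
  25^4 mod 31 = (1 * 25) mod 31 = 25
  25^5 mod 31 = (25 * 25) mod 31 = 5
  25^6 mod 31 = (5 * 25) mod 31 = 1
  25^7 mod 31 = (1 * 25) mod 31 = 25
  25^8 mod 31 = (25 * 25) mod 31 = 5
Result: shared secret = 5.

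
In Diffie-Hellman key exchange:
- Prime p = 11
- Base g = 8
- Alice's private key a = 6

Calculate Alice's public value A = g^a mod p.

Step 1: A = g^a mod p = 8^6 mod 11.
  8^1 mod 11 = 8
  8^2 mod 11 = (8 * 8) mod 11 = 9
  8^3 mod 11 = (9 * 8) mod 11 = 6
  8^4 mod 11 = (6 * 8) mod 11 = 4
  8^5 mod 11 = (4 * 8) mod 11 = 10
  8^6 mod 11 = (10 * 8) mod 11 = 3
Result: A = 3.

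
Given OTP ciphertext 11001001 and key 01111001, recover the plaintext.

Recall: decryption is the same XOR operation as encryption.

Step 1: XOR ciphertext with key:
  Ciphertext: 11001001
  Key:        01111001
  XOR:        10110000
Step 2: Plaintext = 10110000 = 176 in decimal.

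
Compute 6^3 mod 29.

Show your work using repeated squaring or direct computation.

Step 1: Compute 6^3 mod 29 step by step, reducing modulo 29 at each step.
  6^1 mod 29 = 6
  6^2 mod 29 = (6 * 6) mod 29 = 7
  6^3 mod 29 = (7 * 6) mod 29 = 13
Step 2: Result = 13.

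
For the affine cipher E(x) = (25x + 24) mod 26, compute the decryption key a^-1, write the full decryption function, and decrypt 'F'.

Step 1: Find a^-1, the modular inverse of 25 mod 26.
Step 2: We need 25 * a^-1 = 1 (mod 26).
Step 3: 25 * 25 = 625 = 24 * 26 + 1, so a^-1 = 25.
Step 4: D(y) = 25(y - 24) mod 26.
Step 5: Apply to 'F' (y = 5): D(5) = 25 * (5 - 24) mod 26 = 25 * -19 mod 26 = 19 -> 'T'.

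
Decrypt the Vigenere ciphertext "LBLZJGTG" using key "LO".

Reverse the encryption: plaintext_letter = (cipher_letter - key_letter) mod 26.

Step 1: Extend key: LOLOLOLO
Step 2: Decrypt each letter (c - k) mod 26:
  L(11) - L(11) = (11-11) mod 26 = 0 = A
  B(1) - O(14) = (1-14) mod 26 = 13 = N
  L(11) - L(11) = (11-11) mod 26 = 0 = A
  Z(25) - O(14) = (25-14) mod 26 = 11 = L
  J(9) - L(11) = (9-11) mod 26 = 24 = Y
  G(6) - O(14) = (6-14) mod 26 = 18 = S
  T(19) - L(11) = (19-11) mod 26 = 8 = I
  G(6) - O(14) = (6-14) mod 26 = 18 = S
Plaintext: ANALYSIS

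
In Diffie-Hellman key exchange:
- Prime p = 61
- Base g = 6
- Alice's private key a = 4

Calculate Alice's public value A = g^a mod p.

Step 1: A = g^a mod p = 6^4 mod 61.
  6^1 mod 61 = 6
  6^2 mod 61 = (6 * 6) mod 61 = 36
  6^3 mod 61 = (36 * 6) mod 61 = 33
  6^4 mod 61 = (33 * 6) mod 61 = 15
Result: A = 15.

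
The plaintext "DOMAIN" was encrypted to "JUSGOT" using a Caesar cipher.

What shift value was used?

Step 1: Compare first letters: D (position 3) -> J (position 9).
Step 2: Shift = (9 - 3) mod 26 = 6.
The shift value is 6.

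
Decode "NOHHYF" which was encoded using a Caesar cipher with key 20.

Step 1: Reverse the shift by subtracting 20 from each letter position.
  N (position 13) -> position (13-20) mod 26 = 19 -> T
  O (position 14) -> position (14-20) mod 26 = 20 -> U
  H (position 7) -> position (7-20) mod 26 = 13 -> N
  H (position 7) -> position (7-20) mod 26 = 13 -> N
  Y (position 24) -> position (24-20) mod 26 = 4 -> E
  F (position 5) -> position (5-20) mod 26 = 11 -> L
Decrypted message: TUNNEL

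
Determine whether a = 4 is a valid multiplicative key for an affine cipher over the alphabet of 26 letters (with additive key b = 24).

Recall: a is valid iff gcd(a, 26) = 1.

Step 1: Compute gcd(4, 26).
Step 2: gcd(4, 26) = 2.
Since gcd = 2 != 1, 4 shares a common factor with 26, so it cannot be used.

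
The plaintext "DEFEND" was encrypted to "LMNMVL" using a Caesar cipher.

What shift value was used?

Step 1: Compare first letters: D (position 3) -> L (position 11).
Step 2: Shift = (11 - 3) mod 26 = 8.
The shift value is 8.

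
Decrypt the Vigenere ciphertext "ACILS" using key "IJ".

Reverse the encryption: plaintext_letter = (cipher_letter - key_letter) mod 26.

Step 1: Extend key: IJIJI
Step 2: Decrypt each letter (c - k) mod 26:
  A(0) - I(8) = (0-8) mod 26 = 18 = S
  C(2) - J(9) = (2-9) mod 26 = 19 = T
  I(8) - I(8) = (8-8) mod 26 = 0 = A
  L(11) - J(9) = (11-9) mod 26 = 2 = C
  S(18) - I(8) = (18-8) mod 26 = 10 = K
Plaintext: STACK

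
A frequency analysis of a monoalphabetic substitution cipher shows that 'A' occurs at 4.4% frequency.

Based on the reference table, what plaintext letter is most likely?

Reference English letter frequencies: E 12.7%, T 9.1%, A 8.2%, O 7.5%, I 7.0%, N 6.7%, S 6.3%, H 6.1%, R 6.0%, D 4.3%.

Step 1: The observed frequency is 4.4%.
Step 2: Compare with English frequencies:
  E: 12.7% (difference: 8.3%)
  T: 9.1% (difference: 4.7%)
  A: 8.2% (difference: 3.8%)
  O: 7.5% (difference: 3.1%)
  I: 7.0% (difference: 2.6%)
  N: 6.7% (difference: 2.3%)
  S: 6.3% (difference: 1.9%)
  H: 6.1% (difference: 1.7%)
  R: 6.0% (difference: 1.6%)
  D: 4.3% (difference: 0.1%) <-- closest
Step 3: 'A' most likely represents 'D' (frequency 4.3%).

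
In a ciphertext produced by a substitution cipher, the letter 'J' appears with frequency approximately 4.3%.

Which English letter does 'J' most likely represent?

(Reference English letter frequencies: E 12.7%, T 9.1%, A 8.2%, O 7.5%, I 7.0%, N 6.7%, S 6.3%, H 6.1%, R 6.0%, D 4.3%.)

Step 1: The observed frequency is 4.3%.
Step 2: Compare with English frequencies:
  E: 12.7% (difference: 8.4%)
  T: 9.1% (difference: 4.8%)
  A: 8.2% (difference: 3.9%)
  O: 7.5% (difference: 3.2%)
  I: 7.0% (difference: 2.7%)
  N: 6.7% (difference: 2.4%)
  S: 6.3% (difference: 2.0%)
  H: 6.1% (difference: 1.8%)
  R: 6.0% (difference: 1.7%)
  D: 4.3% (difference: 0.0%) <-- closest
Step 3: 'J' most likely represents 'D' (frequency 4.3%).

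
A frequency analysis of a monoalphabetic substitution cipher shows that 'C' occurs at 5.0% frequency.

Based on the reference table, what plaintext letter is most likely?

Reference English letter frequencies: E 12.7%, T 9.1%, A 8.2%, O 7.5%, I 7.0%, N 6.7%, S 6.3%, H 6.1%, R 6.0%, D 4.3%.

Step 1: The observed frequency is 5.0%.
Step 2: Compare with English frequencies:
  E: 12.7% (difference: 7.7%)
  T: 9.1% (difference: 4.1%)
  A: 8.2% (difference: 3.2%)
  O: 7.5% (difference: 2.5%)
  I: 7.0% (difference: 2.0%)
  N: 6.7% (difference: 1.7%)
  S: 6.3% (difference: 1.3%)
  H: 6.1% (difference: 1.1%)
  R: 6.0% (difference: 1.0%)
  D: 4.3% (difference: 0.7%) <-- closest
Step 3: 'C' most likely represents 'D' (frequency 4.3%).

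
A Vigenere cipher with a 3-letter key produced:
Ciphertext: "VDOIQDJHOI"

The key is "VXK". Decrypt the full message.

Step 1: Key 'VXK' has length 3. Extended key: VXKVXKVXKV
Step 2: Decrypt each position:
  V(21) - V(21) = 0 = A
  D(3) - X(23) = 6 = G
  O(14) - K(10) = 4 = E
  I(8) - V(21) = 13 = N
  Q(16) - X(23) = 19 = T
  D(3) - K(10) = 19 = T
  J(9) - V(21) = 14 = O
  H(7) - X(23) = 10 = K
  O(14) - K(10) = 4 = E
  I(8) - V(21) = 13 = N
Plaintext: AGENTTOKEN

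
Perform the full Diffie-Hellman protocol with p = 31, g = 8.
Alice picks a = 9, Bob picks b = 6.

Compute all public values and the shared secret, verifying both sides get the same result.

Step 1: A = g^a mod p = 8^9 mod 31 = 4.
Step 2: B = g^b mod p = 8^6 mod 31 = 8.
Step 3: Alice computes s = B^a mod p = 8^9 mod 31 = 4.
Step 4: Bob computes s = A^b mod p = 4^6 mod 31 = 4.
Both sides agree: shared secret = 4.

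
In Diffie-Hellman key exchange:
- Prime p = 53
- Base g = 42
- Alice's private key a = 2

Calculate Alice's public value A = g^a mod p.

Step 1: A = g^a mod p = 42^2 mod 53.
  42^1 mod 53 = 42
  42^2 mod 53 = (42 * 42) mod 53 = 15
Result: A = 15.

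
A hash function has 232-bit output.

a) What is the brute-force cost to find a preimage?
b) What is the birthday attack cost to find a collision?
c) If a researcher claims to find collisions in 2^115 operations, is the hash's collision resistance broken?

Step 1: Preimage resistance requires brute-force of 2^232 operations.
Step 2: Collision resistance (birthday bound) = 2^(232/2) = 2^116.
Step 3: The claimed attack costs 2^115 operations.
Step 4: Since 2^115 < 2^116, the claimed attack beats the generic birthday bound, so collision resistance is broken.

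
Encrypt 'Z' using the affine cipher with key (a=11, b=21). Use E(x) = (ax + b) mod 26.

Step 1: Convert 'Z' to number: x = 25.
Step 2: E(25) = (11 * 25 + 21) mod 26 = 296 mod 26 = 10.
Step 3: Convert 10 back to letter: K.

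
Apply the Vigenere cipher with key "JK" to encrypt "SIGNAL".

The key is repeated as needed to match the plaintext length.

Step 1: Repeat key to match plaintext length:
  Plaintext: SIGNAL
  Key:       JKJKJK
Step 2: Encrypt each letter:
  S(18) + J(9) = (18+9) mod 26 = 1 = B
  I(8) + K(10) = (8+10) mod 26 = 18 = S
  G(6) + J(9) = (6+9) mod 26 = 15 = P
  N(13) + K(10) = (13+10) mod 26 = 23 = X
  A(0) + J(9) = (0+9) mod 26 = 9 = J
  L(11) + K(10) = (11+10) mod 26 = 21 = V
Ciphertext: BSPXJV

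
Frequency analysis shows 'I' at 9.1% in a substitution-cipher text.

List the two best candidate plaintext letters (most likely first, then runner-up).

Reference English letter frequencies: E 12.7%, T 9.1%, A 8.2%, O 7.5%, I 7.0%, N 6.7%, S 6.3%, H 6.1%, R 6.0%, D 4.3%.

Step 1: Observed frequency of 'I' is 9.1%.
Step 2: Compute distances to each reference frequency and sort:
  T (9.1%): difference = 0.0% <-- BEST
  A (8.2%): difference = 0.9% <-- RUNNER-UP
  O (7.5%): difference = 1.6%
  I (7.0%): difference = 2.1%
  N (6.7%): difference = 2.4%
Step 3: Most likely is 'T' (9.1%, diff 0.0%); second most likely is 'A' (8.2%, diff 0.9%).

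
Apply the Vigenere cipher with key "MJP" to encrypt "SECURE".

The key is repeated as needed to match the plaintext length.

Step 1: Repeat key to match plaintext length:
  Plaintext: SECURE
  Key:       MJPMJP
Step 2: Encrypt each letter:
  S(18) + M(12) = (18+12) mod 26 = 4 = E
  E(4) + J(9) = (4+9) mod 26 = 13 = N
  C(2) + P(15) = (2+15) mod 26 = 17 = R
  U(20) + M(12) = (20+12) mod 26 = 6 = G
  R(17) + J(9) = (17+9) mod 26 = 0 = A
  E(4) + P(15) = (4+15) mod 26 = 19 = T
Ciphertext: ENRGAT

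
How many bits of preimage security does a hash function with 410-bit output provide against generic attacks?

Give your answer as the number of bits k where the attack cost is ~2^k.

Step 1: The hash has a 410-bit output.
Step 2: Preimage resistance means: given a digest h(x), it should be infeasible to find any input that hashes to it.
With a 410-bit output there are 2^410 possible digests, so a generic brute-force preimage search costs about 2^410 evaluations.
Step 3: Security level = 410 bits.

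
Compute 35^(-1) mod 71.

Step 1: We need x such that 35 * x = 1 (mod 71).
Step 2: Using the extended Euclidean algorithm or trial:
  35 * 69 = 2415 = 34 * 71 + 1.
Step 3: Since 2415 mod 71 = 1, the inverse is x = 69.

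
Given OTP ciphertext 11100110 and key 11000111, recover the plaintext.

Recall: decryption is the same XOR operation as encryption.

Step 1: XOR ciphertext with key:
  Ciphertext: 11100110
  Key:        11000111
  XOR:        00100001
Step 2: Plaintext = 00100001 = 33 in decimal.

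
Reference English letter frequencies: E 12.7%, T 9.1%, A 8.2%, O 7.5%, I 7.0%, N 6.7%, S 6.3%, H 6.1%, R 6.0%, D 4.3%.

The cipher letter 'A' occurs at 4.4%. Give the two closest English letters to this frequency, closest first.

Step 1: Observed frequency of 'A' is 4.4%.
Step 2: Compute distances to each reference frequency and sort:
  D (4.3%): difference = 0.1% <-- BEST
  R (6.0%): difference = 1.6% <-- RUNNER-UP
  H (6.1%): difference = 1.7%
  S (6.3%): difference = 1.9%
  N (6.7%): difference = 2.3%
Step 3: Most likely is 'D' (4.3%, diff 0.1%); second most likely is 'R' (6.0%, diff 1.6%).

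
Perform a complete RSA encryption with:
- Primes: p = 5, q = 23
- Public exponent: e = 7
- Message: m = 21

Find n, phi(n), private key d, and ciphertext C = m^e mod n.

Step 1: n = 5 * 23 = 115.
Step 2: phi(n) = (5-1)(23-1) = 4 * 22 = 88.
Step 3: Find d = 7^(-1) mod 88 = 63.
  Verify: 7 * 63 = 441 = 1 (mod 88).
Step 4: C = 21^7 mod 115 = 56.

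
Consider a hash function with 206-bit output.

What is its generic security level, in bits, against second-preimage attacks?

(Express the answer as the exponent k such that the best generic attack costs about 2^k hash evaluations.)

Step 1: The hash has a 206-bit output.
Step 2: Second-preimage resistance means: given a specific input x, it should be infeasible to find a different y with h(y) = h(x).
With a 206-bit output, a generic search for a second preimage costs about 2^206 evaluations (each trial matches the fixed target with probability 2^-206).
Step 3: Security level = 206 bits.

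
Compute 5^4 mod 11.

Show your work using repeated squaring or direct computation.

Step 1: Compute 5^4 mod 11 step by step, reducing modulo 11 at each step.
  5^1 mod 11 = 5
  5^2 mod 11 = (5 * 5) mod 11 = 3
  5^3 mod 11 = (3 * 5) mod 11 = 4
  5^4 mod 11 = (4 * 5) mod 11 = 9
Step 2: Result = 9.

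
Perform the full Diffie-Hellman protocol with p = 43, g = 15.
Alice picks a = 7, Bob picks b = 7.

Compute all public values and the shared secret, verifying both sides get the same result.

Step 1: A = g^a mod p = 15^7 mod 43 = 36.
Step 2: B = g^b mod p = 15^7 mod 43 = 36.
Step 3: Alice computes s = B^a mod p = 36^7 mod 43 = 36.
Step 4: Bob computes s = A^b mod p = 36^7 mod 43 = 36.
Both sides agree: shared secret = 36.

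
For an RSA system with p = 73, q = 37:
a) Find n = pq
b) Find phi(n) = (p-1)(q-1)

Step 1: n = p * q = 73 * 37 = 2701.
Step 2: phi(n) = (p-1)(q-1) = 72 * 36 = 2592.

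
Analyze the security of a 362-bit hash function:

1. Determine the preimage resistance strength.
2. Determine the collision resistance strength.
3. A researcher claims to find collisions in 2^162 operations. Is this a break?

Step 1: Preimage resistance requires brute-force of 2^362 operations.
Step 2: Collision resistance (birthday bound) = 2^(362/2) = 2^181.
Step 3: The claimed attack costs 2^162 operations.
Step 4: Since 2^162 < 2^181, the claimed attack beats the generic birthday bound, so collision resistance is broken.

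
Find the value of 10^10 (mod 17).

Step 1: Compute 10^10 mod 17 step by step, reducing modulo 17 at each step.
  10^1 mod 17 = 10
  10^2 mod 17 = (10 * 10) mod 17 = 15
  10^3 mod 17 = (15 * 10) mod 17 = 14
  10^4 mod 17 = (14 * 10) mod 17 = 4
  10^5 mod 17 = (4 * 10) mod 17 = 6
  10^6 mod 17 = (6 * 10) mod 17 = 9
  10^7 mod 17 = (9 * 10) mod 17 = 5
  10^8 mod 17 = (5 * 10) mod 17 = 16
  10^9 mod 17 = (16 * 10) mod 17 = 7
  10^10 mod 17 = (7 * 10) mod 17 = 2
Step 2: Result = 2.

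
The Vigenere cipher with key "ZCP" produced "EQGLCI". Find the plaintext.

Step 1: Extend key: ZCPZCP
Step 2: Decrypt each letter (c - k) mod 26:
  E(4) - Z(25) = (4-25) mod 26 = 5 = F
  Q(16) - C(2) = (16-2) mod 26 = 14 = O
  G(6) - P(15) = (6-15) mod 26 = 17 = R
  L(11) - Z(25) = (11-25) mod 26 = 12 = M
  C(2) - C(2) = (2-2) mod 26 = 0 = A
  I(8) - P(15) = (8-15) mod 26 = 19 = T
Plaintext: FORMAT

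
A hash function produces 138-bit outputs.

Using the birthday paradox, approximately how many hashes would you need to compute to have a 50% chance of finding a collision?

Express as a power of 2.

Step 1: The birthday paradox gives collision probability ~50% after sqrt(2^n) = 2^(n/2) hashes.
Step 2: For 138-bit output: 2^(138/2) = 2^69.
Step 3: Approximately 2^69 hash computations needed.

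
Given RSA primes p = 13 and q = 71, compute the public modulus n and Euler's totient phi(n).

Step 1: n = p * q = 13 * 71 = 923.
Step 2: phi(n) = (p-1)(q-1) = 12 * 70 = 840.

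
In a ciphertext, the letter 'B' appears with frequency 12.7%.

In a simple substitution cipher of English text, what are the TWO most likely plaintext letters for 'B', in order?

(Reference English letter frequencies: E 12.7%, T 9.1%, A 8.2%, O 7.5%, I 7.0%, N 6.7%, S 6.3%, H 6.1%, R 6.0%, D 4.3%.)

Step 1: Observed frequency of 'B' is 12.7%.
Step 2: Compute distances to each reference frequency and sort:
  E (12.7%): difference = 0.0% <-- BEST
  T (9.1%): difference = 3.6% <-- RUNNER-UP
  A (8.2%): difference = 4.5%
  O (7.5%): difference = 5.2%
  I (7.0%): difference = 5.7%
Step 3: Most likely is 'E' (12.7%, diff 0.0%); second most likely is 'T' (9.1%, diff 3.6%).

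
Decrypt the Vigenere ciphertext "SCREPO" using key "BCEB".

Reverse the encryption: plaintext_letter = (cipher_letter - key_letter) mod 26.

Step 1: Extend key: BCEBBC
Step 2: Decrypt each letter (c - k) mod 26:
  S(18) - B(1) = (18-1) mod 26 = 17 = R
  C(2) - C(2) = (2-2) mod 26 = 0 = A
  R(17) - E(4) = (17-4) mod 26 = 13 = N
  E(4) - B(1) = (4-1) mod 26 = 3 = D
  P(15) - B(1) = (15-1) mod 26 = 14 = O
  O(14) - C(2) = (14-2) mod 26 = 12 = M
Plaintext: RANDOM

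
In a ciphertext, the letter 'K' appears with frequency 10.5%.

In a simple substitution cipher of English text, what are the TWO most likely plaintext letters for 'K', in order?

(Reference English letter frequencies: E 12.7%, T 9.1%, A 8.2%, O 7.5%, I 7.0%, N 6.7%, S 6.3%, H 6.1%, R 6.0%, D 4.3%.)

Step 1: Observed frequency of 'K' is 10.5%.
Step 2: Compute distances to each reference frequency and sort:
  T (9.1%): difference = 1.4% <-- BEST
  E (12.7%): difference = 2.2% <-- RUNNER-UP
  A (8.2%): difference = 2.3%
  O (7.5%): difference = 3.0%
  I (7.0%): difference = 3.5%
Step 3: Most likely is 'T' (9.1%, diff 1.4%); second most likely is 'E' (12.7%, diff 2.2%).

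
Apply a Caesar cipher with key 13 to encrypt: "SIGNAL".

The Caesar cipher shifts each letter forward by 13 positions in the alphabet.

Step 1: For each letter, shift forward by 13 positions (mod 26).
  S (position 18) -> position (18+13) mod 26 = 5 -> F
  I (position 8) -> position (8+13) mod 26 = 21 -> V
  G (position 6) -> position (6+13) mod 26 = 19 -> T
  N (position 13) -> position (13+13) mod 26 = 0 -> A
  A (position 0) -> position (0+13) mod 26 = 13 -> N
  L (position 11) -> position (11+13) mod 26 = 24 -> Y
Result: FVTANY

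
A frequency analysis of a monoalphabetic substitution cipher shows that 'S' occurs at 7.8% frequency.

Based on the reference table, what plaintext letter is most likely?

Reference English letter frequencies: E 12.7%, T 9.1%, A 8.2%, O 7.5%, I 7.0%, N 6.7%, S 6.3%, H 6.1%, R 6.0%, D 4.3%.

Step 1: The observed frequency is 7.8%.
Step 2: Compare with English frequencies:
  E: 12.7% (difference: 4.9%)
  T: 9.1% (difference: 1.3%)
  A: 8.2% (difference: 0.4%)
  O: 7.5% (difference: 0.3%) <-- closest
  I: 7.0% (difference: 0.8%)
  N: 6.7% (difference: 1.1%)
  S: 6.3% (difference: 1.5%)
  H: 6.1% (difference: 1.7%)
  R: 6.0% (difference: 1.8%)
  D: 4.3% (difference: 3.5%)
Step 3: 'S' most likely represents 'O' (frequency 7.5%).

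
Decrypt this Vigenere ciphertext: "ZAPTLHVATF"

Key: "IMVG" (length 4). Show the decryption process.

Step 1: Key 'IMVG' has length 4. Extended key: IMVGIMVGIM
Step 2: Decrypt each position:
  Z(25) - I(8) = 17 = R
  A(0) - M(12) = 14 = O
  P(15) - V(21) = 20 = U
  T(19) - G(6) = 13 = N
  L(11) - I(8) = 3 = D
  H(7) - M(12) = 21 = V
  V(21) - V(21) = 0 = A
  A(0) - G(6) = 20 = U
  T(19) - I(8) = 11 = L
  F(5) - M(12) = 19 = T
Plaintext: ROUNDVAULT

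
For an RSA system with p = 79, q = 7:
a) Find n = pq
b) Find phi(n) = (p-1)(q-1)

Step 1: n = p * q = 79 * 7 = 553.
Step 2: phi(n) = (p-1)(q-1) = 78 * 6 = 468.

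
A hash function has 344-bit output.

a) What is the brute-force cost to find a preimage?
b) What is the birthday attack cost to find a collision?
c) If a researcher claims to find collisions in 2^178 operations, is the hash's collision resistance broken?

Step 1: Preimage resistance requires brute-force of 2^344 operations.
Step 2: Collision resistance (birthday bound) = 2^(344/2) = 2^172.
Step 3: The claimed attack costs 2^178 operations.
Step 4: Since 2^178 >= 2^172, the claimed attack is no faster than the generic birthday attack, so this does not break collision resistance.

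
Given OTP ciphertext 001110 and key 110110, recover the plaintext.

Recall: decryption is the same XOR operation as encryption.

Step 1: XOR ciphertext with key:
  Ciphertext: 001110
  Key:        110110
  XOR:        111000
Step 2: Plaintext = 111000 = 56 in decimal.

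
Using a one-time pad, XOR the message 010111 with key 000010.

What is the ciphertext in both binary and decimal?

Step 1: Write out the XOR operation bit by bit:
  Message: 010111
  Key:     000010
  XOR:     010101
Step 2: Convert to decimal: 010101 = 21.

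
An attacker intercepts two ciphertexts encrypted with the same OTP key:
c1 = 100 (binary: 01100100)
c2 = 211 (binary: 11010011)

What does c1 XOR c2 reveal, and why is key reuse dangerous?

Step 1: c1 XOR c2 = (m1 XOR k) XOR (m2 XOR k).
Step 2: By XOR associativity/commutativity: = m1 XOR m2 XOR k XOR k = m1 XOR m2.
Step 3: 01100100 XOR 11010011 = 10110111 = 183.
Step 4: The key cancels out! An attacker learns m1 XOR m2 = 183, revealing the relationship between plaintexts.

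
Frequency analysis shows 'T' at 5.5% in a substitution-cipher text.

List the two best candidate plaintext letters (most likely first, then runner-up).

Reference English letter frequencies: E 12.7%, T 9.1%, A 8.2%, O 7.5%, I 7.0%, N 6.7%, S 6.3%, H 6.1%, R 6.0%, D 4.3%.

Step 1: Observed frequency of 'T' is 5.5%.
Step 2: Compute distances to each reference frequency and sort:
  R (6.0%): difference = 0.5% <-- BEST
  H (6.1%): difference = 0.6% <-- RUNNER-UP
  S (6.3%): difference = 0.8%
  N (6.7%): difference = 1.2%
  D (4.3%): difference = 1.2%
Step 3: Most likely is 'R' (6.0%, diff 0.5%); second most likely is 'H' (6.1%, diff 0.6%).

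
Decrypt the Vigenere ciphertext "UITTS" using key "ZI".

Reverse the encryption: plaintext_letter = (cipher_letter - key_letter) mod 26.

Step 1: Extend key: ZIZIZ
Step 2: Decrypt each letter (c - k) mod 26:
  U(20) - Z(25) = (20-25) mod 26 = 21 = V
  I(8) - I(8) = (8-8) mod 26 = 0 = A
  T(19) - Z(25) = (19-25) mod 26 = 20 = U
  T(19) - I(8) = (19-8) mod 26 = 11 = L
  S(18) - Z(25) = (18-25) mod 26 = 19 = T
Plaintext: VAULT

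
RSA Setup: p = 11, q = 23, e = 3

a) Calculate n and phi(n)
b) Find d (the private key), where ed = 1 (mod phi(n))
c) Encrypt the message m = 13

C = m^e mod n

Step 1: n = 11 * 23 = 253.
Step 2: phi(n) = (11-1)(23-1) = 10 * 22 = 220.
Step 3: Find d = 3^(-1) mod 220 = 147.
  Verify: 3 * 147 = 441 = 1 (mod 220).
Step 4: C = 13^3 mod 253 = 173.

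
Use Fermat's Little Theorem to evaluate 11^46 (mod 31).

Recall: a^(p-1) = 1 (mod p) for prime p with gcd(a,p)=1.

Step 1: Since 31 is prime, by Fermat's Little Theorem: 11^30 = 1 (mod 31).
Step 2: Reduce exponent: 46 mod 30 = 16.
Step 3: So 11^46 = 11^16 (mod 31).
Step 4: 11^16 mod 31 = 20.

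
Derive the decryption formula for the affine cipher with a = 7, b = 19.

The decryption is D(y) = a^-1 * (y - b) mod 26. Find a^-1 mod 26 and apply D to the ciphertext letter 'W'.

Step 1: Find a^-1, the modular inverse of 7 mod 26.
Step 2: We need 7 * a^-1 = 1 (mod 26).
Step 3: 7 * 15 = 105 = 4 * 26 + 1, so a^-1 = 15.
Step 4: D(y) = 15(y - 19) mod 26.
Step 5: Apply to 'W' (y = 22): D(22) = 15 * (22 - 19) mod 26 = 15 * 3 mod 26 = 19 -> 'T'.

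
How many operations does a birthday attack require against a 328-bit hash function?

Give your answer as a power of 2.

Step 1: The birthday paradox gives collision probability ~50% after sqrt(2^n) = 2^(n/2) hashes.
Step 2: For 328-bit output: 2^(328/2) = 2^164.
Step 3: Approximately 2^164 hash computations needed.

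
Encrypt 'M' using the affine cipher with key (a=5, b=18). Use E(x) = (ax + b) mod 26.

Step 1: Convert 'M' to number: x = 12.
Step 2: E(12) = (5 * 12 + 18) mod 26 = 78 mod 26 = 0.
Step 3: Convert 0 back to letter: A.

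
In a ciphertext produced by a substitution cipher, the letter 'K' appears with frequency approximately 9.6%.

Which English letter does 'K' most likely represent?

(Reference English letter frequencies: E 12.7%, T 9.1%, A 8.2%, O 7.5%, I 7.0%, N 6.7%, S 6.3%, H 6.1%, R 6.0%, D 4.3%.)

Step 1: The observed frequency is 9.6%.
Step 2: Compare with English frequencies:
  E: 12.7% (difference: 3.1%)
  T: 9.1% (difference: 0.5%) <-- closest
  A: 8.2% (difference: 1.4%)
  O: 7.5% (difference: 2.1%)
  I: 7.0% (difference: 2.6%)
  N: 6.7% (difference: 2.9%)
  S: 6.3% (difference: 3.3%)
  H: 6.1% (difference: 3.5%)
  R: 6.0% (difference: 3.6%)
  D: 4.3% (difference: 5.3%)
Step 3: 'K' most likely represents 'T' (frequency 9.1%).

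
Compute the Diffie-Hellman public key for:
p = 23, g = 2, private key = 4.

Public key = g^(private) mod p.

Step 1: A = g^a mod p = 2^4 mod 23.
  2^1 mod 23 = 2
  2^2 mod 23 = (2 * 2) mod 23 = 4
  2^3 mod 23 = (4 * 2) mod 23 = 8
  2^4 mod 23 = (8 * 2) mod 23 = 16
Result: A = 16.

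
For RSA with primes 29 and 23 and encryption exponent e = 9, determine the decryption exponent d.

Step 1: n = 29 * 23 = 667.
Step 2: phi(n) = 28 * 22 = 616.
Step 3: Find d such that 9 * d = 1 (mod 616).
Step 4: d = 9^(-1) mod 616 = 137.
Verification: 9 * 137 = 1233 = 2 * 616 + 1.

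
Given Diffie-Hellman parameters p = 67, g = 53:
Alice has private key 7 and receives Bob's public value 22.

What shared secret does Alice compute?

Step 1: s = B^a mod p = 22^7 mod 67.
  22^1 mod 67 = 22
  22^2 mod 67 = (22 * 22) mod 67 = 15
  22^3 mod 67 = (15 * 22) mod 67 = 62
  22^4 mod 67 = (62 * 22) mod 67 = 24
  22^5 mod 67 = (24 * 22) mod 67 = 59
  22^6 mod 67 = (59 * 22) mod 67 = 25
  22^7 mod 67 = (25 * 22) mod 67 = 14
Result: shared secret = 14.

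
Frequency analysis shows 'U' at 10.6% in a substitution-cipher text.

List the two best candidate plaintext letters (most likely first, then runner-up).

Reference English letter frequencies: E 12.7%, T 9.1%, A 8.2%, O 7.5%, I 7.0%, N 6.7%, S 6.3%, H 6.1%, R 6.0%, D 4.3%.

Step 1: Observed frequency of 'U' is 10.6%.
Step 2: Compute distances to each reference frequency and sort:
  T (9.1%): difference = 1.5% <-- BEST
  E (12.7%): difference = 2.1% <-- RUNNER-UP
  A (8.2%): difference = 2.4%
  O (7.5%): difference = 3.1%
  I (7.0%): difference = 3.6%
Step 3: Most likely is 'T' (9.1%, diff 1.5%); second most likely is 'E' (12.7%, diff 2.1%).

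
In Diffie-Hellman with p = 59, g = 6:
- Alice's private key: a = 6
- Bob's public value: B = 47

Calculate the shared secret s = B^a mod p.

Step 1: s = B^a mod p = 47^6 mod 59.
  47^1 mod 59 = 47
  47^2 mod 59 = (47 * 47) mod 59 = 26
  47^3 mod 59 = (26 * 47) mod 59 = 42
  47^4 mod 59 = (42 * 47) mod 59 = 27
  47^5 mod 59 = (27 * 47) mod 59 = 30
  47^6 mod 59 = (30 * 47) mod 59 = 53
Result: shared secret = 53.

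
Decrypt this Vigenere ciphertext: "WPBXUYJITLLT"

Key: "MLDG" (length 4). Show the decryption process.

Step 1: Key 'MLDG' has length 4. Extended key: MLDGMLDGMLDG
Step 2: Decrypt each position:
  W(22) - M(12) = 10 = K
  P(15) - L(11) = 4 = E
  B(1) - D(3) = 24 = Y
  X(23) - G(6) = 17 = R
  U(20) - M(12) = 8 = I
  Y(24) - L(11) = 13 = N
  J(9) - D(3) = 6 = G
  I(8) - G(6) = 2 = C
  T(19) - M(12) = 7 = H
  L(11) - L(11) = 0 = A
  L(11) - D(3) = 8 = I
  T(19) - G(6) = 13 = N
Plaintext: KEYRINGCHAIN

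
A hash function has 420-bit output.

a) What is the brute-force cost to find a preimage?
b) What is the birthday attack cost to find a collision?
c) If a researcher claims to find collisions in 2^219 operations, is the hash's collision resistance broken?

Step 1: Preimage resistance requires brute-force of 2^420 operations.
Step 2: Collision resistance (birthday bound) = 2^(420/2) = 2^210.
Step 3: The claimed attack costs 2^219 operations.
Step 4: Since 2^219 >= 2^210, the claimed attack is no faster than the generic birthday attack, so this does not break collision resistance.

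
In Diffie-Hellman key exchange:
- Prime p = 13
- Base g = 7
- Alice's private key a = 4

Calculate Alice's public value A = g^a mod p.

Step 1: A = g^a mod p = 7^4 mod 13.
  7^1 mod 13 = 7
  7^2 mod 13 = (7 * 7) mod 13 = 10
  7^3 mod 13 = (10 * 7) mod 13 = 5
  7^4 mod 13 = (5 * 7) mod 13 = 9
Result: A = 9.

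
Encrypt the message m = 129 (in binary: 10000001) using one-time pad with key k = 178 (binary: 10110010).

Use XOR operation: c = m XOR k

Step 1: Write out the XOR operation bit by bit:
  Message: 10000001
  Key:     10110010
  XOR:     00110011
Step 2: Convert to decimal: 00110011 = 51.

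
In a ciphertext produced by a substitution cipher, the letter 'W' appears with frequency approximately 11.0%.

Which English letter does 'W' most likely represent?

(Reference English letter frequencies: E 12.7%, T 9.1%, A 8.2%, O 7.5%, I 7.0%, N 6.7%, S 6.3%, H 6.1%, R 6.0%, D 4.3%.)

Step 1: The observed frequency is 11.0%.
Step 2: Compare with English frequencies:
  E: 12.7% (difference: 1.7%) <-- closest
  T: 9.1% (difference: 1.9%)
  A: 8.2% (difference: 2.8%)
  O: 7.5% (difference: 3.5%)
  I: 7.0% (difference: 4.0%)
  N: 6.7% (difference: 4.3%)
  S: 6.3% (difference: 4.7%)
  H: 6.1% (difference: 4.9%)
  R: 6.0% (difference: 5.0%)
  D: 4.3% (difference: 6.7%)
Step 3: 'W' most likely represents 'E' (frequency 12.7%).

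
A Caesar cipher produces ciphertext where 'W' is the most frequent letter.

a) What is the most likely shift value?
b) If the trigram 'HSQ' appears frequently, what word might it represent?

Step 1: In English, 'E' is the most frequent letter (12.7%).
Step 2: The most frequent ciphertext letter is 'W' (position 22).
Step 3: Shift = (22 - 4) mod 26 = 18.
Step 4: Decrypt 'HSQ' by shifting back 18:
  H -> P
  S -> A
  Q -> Y
Step 5: 'HSQ' decrypts to 'PAY'.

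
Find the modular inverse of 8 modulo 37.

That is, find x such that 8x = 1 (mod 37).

Step 1: We need x such that 8 * x = 1 (mod 37).
Step 2: Using the extended Euclidean algorithm or trial:
  8 * 14 = 112 = 3 * 37 + 1.
Step 3: Since 112 mod 37 = 1, the inverse is x = 14.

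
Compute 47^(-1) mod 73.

Step 1: We need x such that 47 * x = 1 (mod 73).
Step 2: Using the extended Euclidean algorithm or trial:
  47 * 14 = 658 = 9 * 73 + 1.
Step 3: Since 658 mod 73 = 1, the inverse is x = 14.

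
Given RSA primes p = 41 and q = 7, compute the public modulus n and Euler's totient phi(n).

Step 1: n = p * q = 41 * 7 = 287.
Step 2: phi(n) = (p-1)(q-1) = 40 * 6 = 240.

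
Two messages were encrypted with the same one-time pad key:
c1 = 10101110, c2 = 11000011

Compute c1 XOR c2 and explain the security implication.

Step 1: c1 XOR c2 = (m1 XOR k) XOR (m2 XOR k).
Step 2: By XOR associativity/commutativity: = m1 XOR m2 XOR k XOR k = m1 XOR m2.
Step 3: 10101110 XOR 11000011 = 01101101 = 109.
Step 4: The key cancels out! An attacker learns m1 XOR m2 = 109, revealing the relationship between plaintexts.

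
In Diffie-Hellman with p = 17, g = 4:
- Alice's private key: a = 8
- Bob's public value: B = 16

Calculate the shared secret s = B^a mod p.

Step 1: s = B^a mod p = 16^8 mod 17.
  16^1 mod 17 = 16
  16^2 mod 17 = (16 * 16) mod 17 = 1
  16^3 mod 17 = (1 * 16) mod 17 = 16
  16^4 mod 17 = (16 * 16) mod 17 = 1
  16^5 mod 17 = (1 * 16) mod 17 = 16
  16^6 mod 17 = (16 * 16) mod 17 = 1
  16^7 mod 17 = (1 * 16) mod 17 = 16
  16^8 mod 17 = (16 * 16) mod 17 = 1
Result: shared secret = 1.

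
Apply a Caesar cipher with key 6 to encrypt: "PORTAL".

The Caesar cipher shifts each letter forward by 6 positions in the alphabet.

Step 1: For each letter, shift forward by 6 positions (mod 26).
  P (position 15) -> position (15+6) mod 26 = 21 -> V
  O (position 14) -> position (14+6) mod 26 = 20 -> U
  R (position 17) -> position (17+6) mod 26 = 23 -> X
  T (position 19) -> position (19+6) mod 26 = 25 -> Z
  A (position 0) -> position (0+6) mod 26 = 6 -> G
  L (position 11) -> position (11+6) mod 26 = 17 -> R
Result: VUXZGR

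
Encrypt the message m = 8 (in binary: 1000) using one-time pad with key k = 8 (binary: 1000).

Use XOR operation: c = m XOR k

Step 1: Write out the XOR operation bit by bit:
  Message: 1000
  Key:     1000
  XOR:     0000
Step 2: Convert to decimal: 0000 = 0.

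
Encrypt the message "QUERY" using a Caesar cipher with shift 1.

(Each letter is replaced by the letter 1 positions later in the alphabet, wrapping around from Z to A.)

Step 1: For each letter, shift forward by 1 positions (mod 26).
  Q (position 16) -> position (16+1) mod 26 = 17 -> R
  U (position 20) -> position (20+1) mod 26 = 21 -> V
  E (position 4) -> position (4+1) mod 26 = 5 -> F
  R (position 17) -> position (17+1) mod 26 = 18 -> S
  Y (position 24) -> position (24+1) mod 26 = 25 -> Z
Result: RVFSZ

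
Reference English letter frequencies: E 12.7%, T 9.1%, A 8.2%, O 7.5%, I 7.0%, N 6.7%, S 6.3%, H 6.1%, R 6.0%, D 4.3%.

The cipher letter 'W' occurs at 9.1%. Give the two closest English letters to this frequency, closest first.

Step 1: Observed frequency of 'W' is 9.1%.
Step 2: Compute distances to each reference frequency and sort:
  T (9.1%): difference = 0.0% <-- BEST
  A (8.2%): difference = 0.9% <-- RUNNER-UP
  O (7.5%): difference = 1.6%
  I (7.0%): difference = 2.1%
  N (6.7%): difference = 2.4%
Step 3: Most likely is 'T' (9.1%, diff 0.0%); second most likely is 'A' (8.2%, diff 0.9%).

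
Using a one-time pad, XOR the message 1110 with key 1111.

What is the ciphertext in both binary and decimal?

Step 1: Write out the XOR operation bit by bit:
  Message: 1110
  Key:     1111
  XOR:     0001
Step 2: Convert to decimal: 0001 = 1.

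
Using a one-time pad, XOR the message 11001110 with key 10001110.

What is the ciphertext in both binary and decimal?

Step 1: Write out the XOR operation bit by bit:
  Message: 11001110
  Key:     10001110
  XOR:     01000000
Step 2: Convert to decimal: 01000000 = 64.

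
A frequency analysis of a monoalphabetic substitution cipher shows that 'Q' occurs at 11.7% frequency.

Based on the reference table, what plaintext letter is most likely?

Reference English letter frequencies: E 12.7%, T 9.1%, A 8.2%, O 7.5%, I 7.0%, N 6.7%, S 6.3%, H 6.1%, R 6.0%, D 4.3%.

Step 1: The observed frequency is 11.7%.
Step 2: Compare with English frequencies:
  E: 12.7% (difference: 1.0%) <-- closest
  T: 9.1% (difference: 2.6%)
  A: 8.2% (difference: 3.5%)
  O: 7.5% (difference: 4.2%)
  I: 7.0% (difference: 4.7%)
  N: 6.7% (difference: 5.0%)
  S: 6.3% (difference: 5.4%)
  H: 6.1% (difference: 5.6%)
  R: 6.0% (difference: 5.7%)
  D: 4.3% (difference: 7.4%)
Step 3: 'Q' most likely represents 'E' (frequency 12.7%).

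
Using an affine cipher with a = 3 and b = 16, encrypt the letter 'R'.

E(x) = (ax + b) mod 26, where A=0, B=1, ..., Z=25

Step 1: Convert 'R' to number: x = 17.
Step 2: E(17) = (3 * 17 + 16) mod 26 = 67 mod 26 = 15.
Step 3: Convert 15 back to letter: P.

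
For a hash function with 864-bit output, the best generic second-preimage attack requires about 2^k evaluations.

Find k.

Step 1: The hash has a 864-bit output.
Step 2: Second-preimage resistance means: given a specific input x, it should be infeasible to find a different y with h(y) = h(x).
With a 864-bit output, a generic search for a second preimage costs about 2^864 evaluations (each trial matches the fixed target with probability 2^-864).
Step 3: Security level = 864 bits.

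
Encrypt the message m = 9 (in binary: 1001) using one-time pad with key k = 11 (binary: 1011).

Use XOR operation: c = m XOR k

Step 1: Write out the XOR operation bit by bit:
  Message: 1001
  Key:     1011
  XOR:     0010
Step 2: Convert to decimal: 0010 = 2.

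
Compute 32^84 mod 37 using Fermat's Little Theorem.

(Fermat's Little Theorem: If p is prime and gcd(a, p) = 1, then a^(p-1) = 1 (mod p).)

Step 1: Since 37 is prime, by Fermat's Little Theorem: 32^36 = 1 (mod 37).
Step 2: Reduce exponent: 84 mod 36 = 12.
Step 3: So 32^84 = 32^12 (mod 37).
Step 4: 32^12 mod 37 = 10.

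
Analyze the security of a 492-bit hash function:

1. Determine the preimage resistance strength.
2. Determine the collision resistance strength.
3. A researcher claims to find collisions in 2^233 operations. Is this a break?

Step 1: Preimage resistance requires brute-force of 2^492 operations.
Step 2: Collision resistance (birthday bound) = 2^(492/2) = 2^246.
Step 3: The claimed attack costs 2^233 operations.
Step 4: Since 2^233 < 2^246, the claimed attack beats the generic birthday bound, so collision resistance is broken.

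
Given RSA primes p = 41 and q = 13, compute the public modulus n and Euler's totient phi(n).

Step 1: n = p * q = 41 * 13 = 533.
Step 2: phi(n) = (p-1)(q-1) = 40 * 12 = 480.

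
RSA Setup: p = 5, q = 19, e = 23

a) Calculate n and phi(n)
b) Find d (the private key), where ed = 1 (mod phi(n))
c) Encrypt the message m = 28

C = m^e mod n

Step 1: n = 5 * 19 = 95.
Step 2: phi(n) = (5-1)(19-1) = 4 * 18 = 72.
Step 3: Find d = 23^(-1) mod 72 = 47.
  Verify: 23 * 47 = 1081 = 1 (mod 72).
Step 4: C = 28^23 mod 95 = 92.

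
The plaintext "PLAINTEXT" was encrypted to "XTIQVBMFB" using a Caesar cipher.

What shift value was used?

Step 1: Compare first letters: P (position 15) -> X (position 23).
Step 2: Shift = (23 - 15) mod 26 = 8.
The shift value is 8.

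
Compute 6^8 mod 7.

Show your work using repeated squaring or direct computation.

Step 1: Compute 6^8 mod 7 step by step, reducing modulo 7 at each step.
  6^1 mod 7 = 6
  6^2 mod 7 = (6 * 6) mod 7 = 1
  6^3 mod 7 = (1 * 6) mod 7 = 6
  6^4 mod 7 = (6 * 6) mod 7 = 1
  6^5 mod 7 = (1 * 6) mod 7 = 6
  6^6 mod 7 = (6 * 6) mod 7 = 1
  6^7 mod 7 = (1 * 6) mod 7 = 6
  6^8 mod 7 = (6 * 6) mod 7 = 1
Step 2: Result = 1.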